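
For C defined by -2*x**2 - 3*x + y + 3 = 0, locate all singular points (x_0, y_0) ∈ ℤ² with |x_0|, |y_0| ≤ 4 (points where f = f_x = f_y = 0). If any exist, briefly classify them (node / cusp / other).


No singular points in the scanned grid; C is smooth there.

Compute partial derivatives:
  f_x = -4*x - 3.
  f_y = 1.
f_y = 1 is a nonzero constant, so f_y never vanishes: no point (x, y) can satisfy f = f_x = f_y = 0. In particular no (x, y) ∈ {−4, ..., 4}² is singular; the curve is smooth.


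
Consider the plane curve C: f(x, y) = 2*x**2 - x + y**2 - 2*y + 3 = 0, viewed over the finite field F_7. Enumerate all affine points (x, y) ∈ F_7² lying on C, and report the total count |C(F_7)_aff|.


Affine F_7-points: {(1, 3), (1, 6), (3, 3), (3, 6), (5, 4), (5, 5), (6, 4), (6, 5)}; count = 8.

For each of the 49 pairs (x, y) ∈ F_7², evaluate f(x, y) mod 7. Record the zeros.
  x = 0: [0↦3, 1↦2, 2↦3, 3↦6, 4↦4, 5↦4, 6↦6]  zeros at y ∈ ∅
  x = 1: [0↦4, 1↦3, 2↦4, 3↦0, 4↦5, 5↦5, 6↦0]  zeros at y ∈ {3, 6}
  x = 2: [0↦2, 1↦1, 2↦2, 3↦5, 4↦3, 5↦3, 6↦5]  zeros at y ∈ ∅
  x = 3: [0↦4, 1↦3, 2↦4, 3↦0, 4↦5, 5↦5, 6↦0]  zeros at y ∈ {3, 6}
  x = 4: [0↦3, 1↦2, 2↦3, 3↦6, 4↦4, 5↦4, 6↦6]  zeros at y ∈ ∅
  x = 5: [0↦6, 1↦5, 2↦6, 3↦2, 4↦0, 5↦0, 6↦2]  zeros at y ∈ {4, 5}
  x = 6: [0↦6, 1↦5, 2↦6, 3↦2, 4↦0, 5↦0, 6↦2]  zeros at y ∈ {4, 5}
Collecting zeros: affine points = {(1, 3), (1, 6), (3, 3), (3, 6), (5, 4), (5, 5), (6, 4), (6, 5)}.
Total count |C(F_7)_aff| = 8.


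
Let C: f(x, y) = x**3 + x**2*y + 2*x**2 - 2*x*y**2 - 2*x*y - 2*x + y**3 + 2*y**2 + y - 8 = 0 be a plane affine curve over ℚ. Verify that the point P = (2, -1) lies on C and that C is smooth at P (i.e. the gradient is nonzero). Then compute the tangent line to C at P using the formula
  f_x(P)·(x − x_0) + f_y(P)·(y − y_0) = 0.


Tangent line at P: 14*x + 8*y - 20 = 0.

Step 1: f(2, -1) = 0, so P lies on C.
Step 2: partial derivatives
  f_x(x, y) = 3*x**2 + 2*x*y + 4*x - 2*y**2 - 2*y - 2, f_y(x, y) = x**2 - 4*x*y - 2*x + 3*y**2 + 4*y + 1.
  f_x(P) = 14, f_y(P) = 8 (gradient nonzero, so P is smooth).
Step 3: tangent line at P: 14·(x − 2) + 8·(y − -1) = 0.
Expanding: 14*x + 8*y - 20 = 0.


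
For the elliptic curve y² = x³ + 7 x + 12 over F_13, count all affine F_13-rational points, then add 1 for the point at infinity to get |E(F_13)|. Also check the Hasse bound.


Affine points = {(0, 5), (0, 8), (4, 0), (5, 4), (5, 9), (6, 6), (6, 7), (7, 1), (7, 12), (10, 4), (10, 9), (11, 4), (11, 9), (12, 2), (12, 11)}; affine count = 15; |E(F_13)| = 16.

Discriminant check: Δ ∝ 4a³ + 27b² = 4·7³ + 27·12² = 4·343 + 27·144 ≡ 8 (mod 13). Nonzero ⇒ E is nonsingular.
For each x ∈ F_13, compute rhs = x³ + 7·x + 12 mod 13, then count y ∈ F_13 with y² ≡ rhs.
  x = 0: rhs = 12, matching y values: 5, 8 (2 points).
  x = 1: rhs = 7, matching y values: none (0 points).
  x = 2: rhs = 8, matching y values: none (0 points).
  x = 3: rhs = 8, matching y values: none (0 points).
  x = 4: rhs = 0, matching y values: 0 (1 points).
  x = 5: rhs = 3, matching y values: 4, 9 (2 points).
  x = 6: rhs = 10, matching y values: 6, 7 (2 points).
  x = 7: rhs = 1, matching y values: 1, 12 (2 points).
  x = 8: rhs = 8, matching y values: none (0 points).
  x = 9: rhs = 11, matching y values: none (0 points).
  x = 10: rhs = 3, matching y values: 4, 9 (2 points).
  x = 11: rhs = 3, matching y values: 4, 9 (2 points).
  x = 12: rhs = 4, matching y values: 2, 11 (2 points).
Total affine count: 15.
Full point count |E(F_13)| = 15 + 1 = 16.
Hasse bound: |16 − (13+1)| = |2| = 2 ≤ 2√13 ≈ 7.2111 ✓.


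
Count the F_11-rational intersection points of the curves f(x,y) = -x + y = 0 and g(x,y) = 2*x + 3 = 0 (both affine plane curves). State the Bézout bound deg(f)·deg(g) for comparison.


Common zeros: {(4, 4)}; count = 1; Bézout bound = 1.

deg(f) = 1, deg(g) = 1, so Bézout bound = 1.
Scan x ∈ F_11. For each x, list the y ∈ F_11 with f(x, y) ≡ 0 and those with g(x, y) ≡ 0 (mod 11); the common zeros in that column are the intersection.
  x = 0: f ≡ 0 at y ∈ {0}; g ≡ 0 at y ∈ ∅; common: ∅.
  x = 1: f ≡ 0 at y ∈ {1}; g ≡ 0 at y ∈ ∅; common: ∅.
  x = 2: f ≡ 0 at y ∈ {2}; g ≡ 0 at y ∈ ∅; common: ∅.
  x = 3: f ≡ 0 at y ∈ {3}; g ≡ 0 at y ∈ ∅; common: ∅.
  x = 4: f ≡ 0 at y ∈ {4}; g ≡ 0 at y ∈ {0, 1, 2, 3, 4, 5, 6, 7, 8, 9, 10}; common: {4}.
  x = 5: f ≡ 0 at y ∈ {5}; g ≡ 0 at y ∈ ∅; common: ∅.
  x = 6: f ≡ 0 at y ∈ {6}; g ≡ 0 at y ∈ ∅; common: ∅.
  x = 7: f ≡ 0 at y ∈ {7}; g ≡ 0 at y ∈ ∅; common: ∅.
  x = 8: f ≡ 0 at y ∈ {8}; g ≡ 0 at y ∈ ∅; common: ∅.
  x = 9: f ≡ 0 at y ∈ {9}; g ≡ 0 at y ∈ ∅; common: ∅.
  x = 10: f ≡ 0 at y ∈ {10}; g ≡ 0 at y ∈ ∅; common: ∅.
Collecting: common zeros = {(4, 4)}, so the count is 1.
Comparison with the Bézout bound: 1 ≤ 1 = deg(f)·deg(g), as expected for curves with no common component (the bound is attained).


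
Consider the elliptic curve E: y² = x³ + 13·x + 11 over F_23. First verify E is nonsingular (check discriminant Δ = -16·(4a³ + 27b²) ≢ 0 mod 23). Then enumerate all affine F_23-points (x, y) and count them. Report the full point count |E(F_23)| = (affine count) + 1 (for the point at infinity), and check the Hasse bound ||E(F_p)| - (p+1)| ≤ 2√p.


Affine points = {(1, 5), (1, 18), (3, 10), (3, 13), (4, 9), (4, 14), (6, 11), (6, 12), (7, 10), (7, 13), (8, 11), (8, 12), (9, 11), (9, 12), (11, 6), (11, 17), (12, 3), (12, 20), (13, 10), (13, 13), (14, 4), (14, 19), (15, 4), (15, 19), (17, 4), (17, 19), (21, 0)}; affine count = 27; |E(F_23)| = 28.

Discriminant check: Δ ∝ 4a³ + 27b² = 4·13³ + 27·11² = 4·2197 + 27·121 ≡ 3 (mod 23). Nonzero ⇒ E is nonsingular.
For each x ∈ F_23, compute rhs = x³ + 13·x + 11 mod 23, then count y ∈ F_23 with y² ≡ rhs.
  x = 0: rhs = 11, matching y values: none (0 points).
  x = 1: rhs = 2, matching y values: 5, 18 (2 points).
  x = 2: rhs = 22, matching y values: none (0 points).
  x = 3: rhs = 8, matching y values: 10, 13 (2 points).
  x = 4: rhs = 12, matching y values: 9, 14 (2 points).
  x = 5: rhs = 17, matching y values: none (0 points).
  x = 6: rhs = 6, matching y values: 11, 12 (2 points).
  x = 7: rhs = 8, matching y values: 10, 13 (2 points).
  x = 8: rhs = 6, matching y values: 11, 12 (2 points).
  x = 9: rhs = 6, matching y values: 11, 12 (2 points).
  x = 10: rhs = 14, matching y values: none (0 points).
  x = 11: rhs = 13, matching y values: 6, 17 (2 points).
  x = 12: rhs = 9, matching y values: 3, 20 (2 points).
  x = 13: rhs = 8, matching y values: 10, 13 (2 points).
  x = 14: rhs = 16, matching y values: 4, 19 (2 points).
  x = 15: rhs = 16, matching y values: 4, 19 (2 points).
  x = 16: rhs = 14, matching y values: none (0 points).
  x = 17: rhs = 16, matching y values: 4, 19 (2 points).
  x = 18: rhs = 5, matching y values: none (0 points).
  x = 19: rhs = 10, matching y values: none (0 points).
  x = 20: rhs = 14, matching y values: none (0 points).
  x = 21: rhs = 0, matching y values: 0 (1 points).
  x = 22: rhs = 20, matching y values: none (0 points).
Total affine count: 27.
Full point count |E(F_23)| = 27 + 1 = 28.
Hasse bound: |28 − (23+1)| = |4| = 4 ≤ 2√23 ≈ 9.5917 ✓.


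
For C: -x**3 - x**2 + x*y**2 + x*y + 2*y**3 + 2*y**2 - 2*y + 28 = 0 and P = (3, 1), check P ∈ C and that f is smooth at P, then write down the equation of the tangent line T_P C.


Tangent line at P: -31*x + 17*y + 76 = 0.

Step 1: f(3, 1) = 0, so P lies on C.
Step 2: partial derivatives
  f_x(x, y) = -3*x**2 - 2*x + y**2 + y, f_y(x, y) = 2*x*y + x + 6*y**2 + 4*y - 2.
  f_x(P) = -31, f_y(P) = 17 (gradient nonzero, so P is smooth).
Step 3: tangent line at P: -31·(x − 3) + 17·(y − 1) = 0.
Expanding: -31*x + 17*y + 76 = 0.


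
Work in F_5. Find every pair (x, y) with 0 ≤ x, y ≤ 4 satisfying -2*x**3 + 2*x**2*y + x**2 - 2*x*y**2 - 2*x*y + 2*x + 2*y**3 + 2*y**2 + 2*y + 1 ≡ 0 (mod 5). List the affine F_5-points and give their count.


Affine F_5-points: {(3, 2), (4, 3)}; count = 2.

For each of the 25 pairs (x, y) ∈ F_5², evaluate f(x, y) mod 5. Record the zeros.
  x = 0: [0↦1, 1↦2, 2↦4, 3↦4, 4↦4]  zeros at y ∈ ∅
  x = 1: [0↦2, 1↦1, 2↦2, 3↦2, 4↦3]  zeros at y ∈ ∅
  x = 2: [0↦3, 1↦4, 2↦3, 3↦2, 4↦3]  zeros at y ∈ ∅
  x = 3: [0↦2, 1↦4, 2↦0, 3↦2, 4↦2]  zeros at y ∈ {2}
  x = 4: [0↦2, 1↦4, 2↦1, 3↦0, 4↦3]  zeros at y ∈ {3}
Collecting zeros: affine points = {(3, 2), (4, 3)}.
Total count |C(F_5)_aff| = 2.


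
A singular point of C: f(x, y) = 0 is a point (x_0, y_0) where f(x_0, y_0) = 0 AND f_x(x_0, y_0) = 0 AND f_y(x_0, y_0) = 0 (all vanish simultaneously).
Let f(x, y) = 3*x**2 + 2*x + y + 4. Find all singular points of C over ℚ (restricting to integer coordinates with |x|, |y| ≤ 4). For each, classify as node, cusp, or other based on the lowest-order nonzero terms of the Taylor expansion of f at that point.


No singular points in the scanned grid; C is smooth there.

Compute partial derivatives:
  f_x = 6*x + 2.
  f_y = 1.
f_y = 1 is a nonzero constant, so f_y never vanishes: no point (x, y) can satisfy f = f_x = f_y = 0. In particular no (x, y) ∈ {−4, ..., 4}² is singular; the curve is smooth.


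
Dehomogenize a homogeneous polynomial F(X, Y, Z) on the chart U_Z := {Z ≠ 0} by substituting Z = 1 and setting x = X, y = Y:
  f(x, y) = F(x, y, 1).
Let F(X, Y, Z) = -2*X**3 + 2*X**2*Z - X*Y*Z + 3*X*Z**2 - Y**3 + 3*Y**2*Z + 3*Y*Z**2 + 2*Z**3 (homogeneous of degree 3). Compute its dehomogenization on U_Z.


f(x, y) = -2*x**3 + 2*x**2 - x*y + 3*x - y**3 + 3*y**2 + 3*y + 2

On U_Z we set Z = 1. Each monomial c·X^i·Y^j·Z^k in F becomes c·x^i·y^j·1^k = c·x^i·y^j.
Substituting Z = 1: F(X, Y, 1) = -2*x**3 + 2*x**2 - x*y + 3*x - y**3 + 3*y**2 + 3*y + 2.
Note: deg(f) ≤ deg(F) = 3; strict inequality happens when F is divisible by Z (lost terms).


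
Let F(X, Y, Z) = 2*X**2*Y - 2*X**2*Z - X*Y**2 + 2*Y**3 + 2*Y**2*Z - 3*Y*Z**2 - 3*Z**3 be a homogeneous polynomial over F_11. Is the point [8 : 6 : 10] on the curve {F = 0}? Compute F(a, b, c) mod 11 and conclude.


F(8,6,10) ≡ 7 (mod 11); P is NOT on the curve.

Evaluate F(8, 6, 10) term-by-term (mod 11).
  2*X**2*Y ↦ 2·64·6·1 = 768
  -2*X**2*Z ↦ -2·64·1·10 = -1280
  -X*Y**2 ↦ -1·8·36·1 = -288
  2*Y**3 ↦ 2·1·216·1 = 432
  2*Y**2*Z ↦ 2·1·36·10 = 720
  -3*Y*Z**2 ↦ -3·1·6·100 = -1800
  -3*Z**3 ↦ -3·1·1·1000 = -3000
Sum: F(8, 6, 10) = (768) + (-1280) + (-288) + (432) + (720) + (-1800) + (-3000) = -4448.
Reducing mod 11: -4448 ≡ 7 (mod 11).
Since F(a, b, c) ≡ 7 ≠ 0 (mod 11), P does NOT lie on the curve.


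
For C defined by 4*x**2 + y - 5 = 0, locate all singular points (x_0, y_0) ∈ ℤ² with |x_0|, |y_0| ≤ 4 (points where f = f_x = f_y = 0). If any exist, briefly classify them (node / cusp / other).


No singular points in the scanned grid; C is smooth there.

Compute partial derivatives:
  f_x = 8*x.
  f_y = 1.
f_y = 1 is a nonzero constant, so f_y never vanishes: no point (x, y) can satisfy f = f_x = f_y = 0. In particular no (x, y) ∈ {−4, ..., 4}² is singular; the curve is smooth.


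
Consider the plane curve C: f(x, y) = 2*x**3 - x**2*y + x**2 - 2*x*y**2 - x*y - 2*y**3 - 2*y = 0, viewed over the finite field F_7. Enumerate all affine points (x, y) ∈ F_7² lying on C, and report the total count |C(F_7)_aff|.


Affine F_7-points: {(0, 0), (1, 6), (2, 2), (3, 0), (3, 4), (4, 1), (5, 1), (5, 3), (5, 5), (6, 4)}; count = 10.

For each of the 49 pairs (x, y) ∈ F_7², evaluate f(x, y) mod 7. Record the zeros.
  x = 0: [0↦0, 1↦3, 2↦1, 3↦3, 4↦4, 5↦6, 6↦4]  zeros at y ∈ {0}
  x = 1: [0↦3, 1↦2, 2↦6, 3↦3, 4↦2, 5↦5, 6↦0]  zeros at y ∈ {6}
  x = 2: [0↦6, 1↦6, 2↦0, 3↦4, 4↦6, 5↦1, 6↦5]  zeros at y ∈ {2}
  x = 3: [0↦0, 1↦6, 2↦2, 3↦4, 4↦0, 5↦6, 6↦3]  zeros at y ∈ {0, 4}
  x = 4: [0↦4, 1↦0, 2↦3, 3↦1, 4↦3, 5↦4, 6↦6]  zeros at y ∈ {1}
  x = 5: [0↦2, 1↦0, 2↦1, 3↦0, 4↦6, 5↦0, 6↦5]  zeros at y ∈ {1, 3, 5}
  x = 6: [0↦6, 1↦4, 2↦1, 3↦6, 4↦0, 5↦6, 6↦5]  zeros at y ∈ {4}
Collecting zeros: affine points = {(0, 0), (1, 6), (2, 2), (3, 0), (3, 4), (4, 1), (5, 1), (5, 3), (5, 5), (6, 4)}.
Total count |C(F_7)_aff| = 10.


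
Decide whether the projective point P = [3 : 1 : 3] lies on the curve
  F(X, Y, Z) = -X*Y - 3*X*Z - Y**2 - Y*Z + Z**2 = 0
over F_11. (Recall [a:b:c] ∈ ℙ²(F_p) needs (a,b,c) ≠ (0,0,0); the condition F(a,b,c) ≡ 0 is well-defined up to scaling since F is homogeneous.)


F(3,1,3) ≡ 8 (mod 11); P is NOT on the curve.

Evaluate F(3, 1, 3) term-by-term (mod 11).
  -X*Y ↦ -1·3·1·1 = -3
  -3*X*Z ↦ -3·3·1·3 = -27
  -Y**2 ↦ -1·1·1·1 = -1
  -Y*Z ↦ -1·1·1·3 = -3
  Z**2 ↦ 1·1·1·9 = 9
Sum: F(3, 1, 3) = (-3) + (-27) + (-1) + (-3) + (9) = -25.
Reducing mod 11: -25 ≡ 8 (mod 11).
Since F(a, b, c) ≡ 8 ≠ 0 (mod 11), P does NOT lie on the curve.


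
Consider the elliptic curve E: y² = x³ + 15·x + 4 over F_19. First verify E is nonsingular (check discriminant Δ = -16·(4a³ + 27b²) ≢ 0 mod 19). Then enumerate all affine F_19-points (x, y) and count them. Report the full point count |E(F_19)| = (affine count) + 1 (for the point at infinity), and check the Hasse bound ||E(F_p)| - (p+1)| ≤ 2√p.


Affine points = {(0, 2), (0, 17), (1, 1), (1, 18), (2, 2), (2, 17), (3, 0), (6, 5), (6, 14), (8, 3), (8, 16), (17, 2), (17, 17), (18, 8), (18, 11)}; affine count = 15; |E(F_19)| = 16.

Discriminant check: Δ ∝ 4a³ + 27b² = 4·15³ + 27·4² = 4·3375 + 27·16 ≡ 5 (mod 19). Nonzero ⇒ E is nonsingular.
For each x ∈ F_19, compute rhs = x³ + 15·x + 4 mod 19, then count y ∈ F_19 with y² ≡ rhs.
  x = 0: rhs = 4, matching y values: 2, 17 (2 points).
  x = 1: rhs = 1, matching y values: 1, 18 (2 points).
  x = 2: rhs = 4, matching y values: 2, 17 (2 points).
  x = 3: rhs = 0, matching y values: 0 (1 points).
  x = 4: rhs = 14, matching y values: none (0 points).
  x = 5: rhs = 14, matching y values: none (0 points).
  x = 6: rhs = 6, matching y values: 5, 14 (2 points).
  x = 7: rhs = 15, matching y values: none (0 points).
  x = 8: rhs = 9, matching y values: 3, 16 (2 points).
  x = 9: rhs = 13, matching y values: none (0 points).
  x = 10: rhs = 14, matching y values: none (0 points).
  x = 11: rhs = 18, matching y values: none (0 points).
  x = 12: rhs = 12, matching y values: none (0 points).
  x = 13: rhs = 2, matching y values: none (0 points).
  x = 14: rhs = 13, matching y values: none (0 points).
  x = 15: rhs = 13, matching y values: none (0 points).
  x = 16: rhs = 8, matching y values: none (0 points).
  x = 17: rhs = 4, matching y values: 2, 17 (2 points).
  x = 18: rhs = 7, matching y values: 8, 11 (2 points).
Total affine count: 15.
Full point count |E(F_19)| = 15 + 1 = 16.
Hasse bound: |16 − (19+1)| = |-4| = 4 ≤ 2√19 ≈ 8.7178 ✓.


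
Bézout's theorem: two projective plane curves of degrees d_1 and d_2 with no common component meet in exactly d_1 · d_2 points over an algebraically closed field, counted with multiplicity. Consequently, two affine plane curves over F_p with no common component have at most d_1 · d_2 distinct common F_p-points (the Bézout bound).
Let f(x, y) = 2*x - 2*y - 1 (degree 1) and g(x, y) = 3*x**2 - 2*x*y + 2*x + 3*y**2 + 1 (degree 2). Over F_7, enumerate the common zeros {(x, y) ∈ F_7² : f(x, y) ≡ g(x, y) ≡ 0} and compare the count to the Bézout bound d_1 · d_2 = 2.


Common zeros: {(0, 3)}; count = 1; Bézout bound = 2.

deg(f) = 1, deg(g) = 2, so Bézout bound = 2.
Scan x ∈ F_7. For each x, list the y ∈ F_7 with f(x, y) ≡ 0 and those with g(x, y) ≡ 0 (mod 7); the common zeros in that column are the intersection.
  x = 0: f ≡ 0 at y ∈ {3}; g ≡ 0 at y ∈ {3, 4}; common: {3}.
  x = 1: f ≡ 0 at y ∈ {4}; g ≡ 0 at y ∈ {1, 2}; common: ∅.
  x = 2: f ≡ 0 at y ∈ {5}; g ≡ 0 at y ∈ {2, 4}; common: ∅.
  x = 3: f ≡ 0 at y ∈ {6}; g ≡ 0 at y ∈ ∅; common: ∅.
  x = 4: f ≡ 0 at y ∈ {0}; g ≡ 0 at y ∈ ∅; common: ∅.
  x = 5: f ≡ 0 at y ∈ {1}; g ≡ 0 at y ∈ ∅; common: ∅.
  x = 6: f ≡ 0 at y ∈ {2}; g ≡ 0 at y ∈ {1, 3}; common: ∅.
Collecting: common zeros = {(0, 3)}, so the count is 1.
Comparison with the Bézout bound: 1 ≤ 2 = deg(f)·deg(g), as expected for curves with no common component (the affine F_7-count falls short of the bound because intersections may lie at infinity, over extension fields, or carry multiplicity).


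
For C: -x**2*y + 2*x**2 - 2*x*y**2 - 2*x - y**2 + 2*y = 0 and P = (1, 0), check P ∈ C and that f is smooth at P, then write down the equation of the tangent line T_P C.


Tangent line at P: 2*x + y - 2 = 0.

Step 1: f(1, 0) = 0, so P lies on C.
Step 2: partial derivatives
  f_x(x, y) = -2*x*y + 4*x - 2*y**2 - 2, f_y(x, y) = -x**2 - 4*x*y - 2*y + 2.
  f_x(P) = 2, f_y(P) = 1 (gradient nonzero, so P is smooth).
Step 3: tangent line at P: 2·(x − 1) + 1·(y − 0) = 0.
Expanding: 2*x + y - 2 = 0.


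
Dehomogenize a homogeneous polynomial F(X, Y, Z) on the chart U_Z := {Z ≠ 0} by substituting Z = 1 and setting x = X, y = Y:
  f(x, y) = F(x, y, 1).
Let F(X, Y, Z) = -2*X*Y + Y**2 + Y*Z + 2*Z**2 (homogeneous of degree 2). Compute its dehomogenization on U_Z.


f(x, y) = -2*x*y + y**2 + y + 2

On U_Z we set Z = 1. Each monomial c·X^i·Y^j·Z^k in F becomes c·x^i·y^j·1^k = c·x^i·y^j.
Substituting Z = 1: F(X, Y, 1) = -2*x*y + y**2 + y + 2.
Note: deg(f) ≤ deg(F) = 2; strict inequality happens when F is divisible by Z (lost terms).


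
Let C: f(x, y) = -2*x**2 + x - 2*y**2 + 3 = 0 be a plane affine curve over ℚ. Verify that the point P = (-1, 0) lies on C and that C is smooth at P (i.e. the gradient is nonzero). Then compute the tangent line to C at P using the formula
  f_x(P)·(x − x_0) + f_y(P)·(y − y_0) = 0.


Tangent line at P: 5*x + 5 = 0.

Step 1: f(-1, 0) = 0, so P lies on C.
Step 2: partial derivatives
  f_x(x, y) = 1 - 4*x, f_y(x, y) = -4*y.
  f_x(P) = 5, f_y(P) = 0 (gradient nonzero, so P is smooth).
Step 3: tangent line at P: 5·(x − -1) + 0·(y − 0) = 0.
Expanding: 5*x + 5 = 0.


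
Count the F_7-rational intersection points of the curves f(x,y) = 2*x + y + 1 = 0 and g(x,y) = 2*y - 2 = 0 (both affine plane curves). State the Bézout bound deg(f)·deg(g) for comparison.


Common zeros: {(6, 1)}; count = 1; Bézout bound = 1.

deg(f) = 1, deg(g) = 1, so Bézout bound = 1.
Scan x ∈ F_7. For each x, list the y ∈ F_7 with f(x, y) ≡ 0 and those with g(x, y) ≡ 0 (mod 7); the common zeros in that column are the intersection.
  x = 0: f ≡ 0 at y ∈ {6}; g ≡ 0 at y ∈ {1}; common: ∅.
  x = 1: f ≡ 0 at y ∈ {4}; g ≡ 0 at y ∈ {1}; common: ∅.
  x = 2: f ≡ 0 at y ∈ {2}; g ≡ 0 at y ∈ {1}; common: ∅.
  x = 3: f ≡ 0 at y ∈ {0}; g ≡ 0 at y ∈ {1}; common: ∅.
  x = 4: f ≡ 0 at y ∈ {5}; g ≡ 0 at y ∈ {1}; common: ∅.
  x = 5: f ≡ 0 at y ∈ {3}; g ≡ 0 at y ∈ {1}; common: ∅.
  x = 6: f ≡ 0 at y ∈ {1}; g ≡ 0 at y ∈ {1}; common: {1}.
Collecting: common zeros = {(6, 1)}, so the count is 1.
Comparison with the Bézout bound: 1 ≤ 1 = deg(f)·deg(g), as expected for curves with no common component (the bound is attained).


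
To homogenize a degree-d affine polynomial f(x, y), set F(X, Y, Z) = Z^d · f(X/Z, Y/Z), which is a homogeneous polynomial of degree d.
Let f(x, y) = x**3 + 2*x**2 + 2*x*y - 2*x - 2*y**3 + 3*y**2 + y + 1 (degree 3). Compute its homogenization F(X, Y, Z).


F(X, Y, Z) = X**3 + 2*X**2*Z + 2*X*Y*Z - 2*X*Z**2 - 2*Y**3 + 3*Y**2*Z + Y*Z**2 + Z**3

deg(f) = 3.
Substitute x = X/Z, y = Y/Z into f, then multiply by Z^3.
  monomial 1·x^3·y^0 ↦ 1·X^3·Y^0·Z^0.
  monomial 2·x^2·y^0 ↦ 2·X^2·Y^0·Z^1.
  monomial 2·x^1·y^1 ↦ 2·X^1·Y^1·Z^1.
  monomial -2·x^1·y^0 ↦ -2·X^1·Y^0·Z^2.
  monomial -2·x^0·y^3 ↦ -2·X^0·Y^3·Z^0.
  monomial 3·x^0·y^2 ↦ 3·X^0·Y^2·Z^1.
  monomial 1·x^0·y^1 ↦ 1·X^0·Y^1·Z^2.
  monomial 1·x^0·y^0 ↦ 1·X^0·Y^0·Z^3.
Collecting: F(X, Y, Z) = X**3 + 2*X**2*Z + 2*X*Y*Z - 2*X*Z**2 - 2*Y**3 + 3*Y**2*Z + Y*Z**2 + Z**3.


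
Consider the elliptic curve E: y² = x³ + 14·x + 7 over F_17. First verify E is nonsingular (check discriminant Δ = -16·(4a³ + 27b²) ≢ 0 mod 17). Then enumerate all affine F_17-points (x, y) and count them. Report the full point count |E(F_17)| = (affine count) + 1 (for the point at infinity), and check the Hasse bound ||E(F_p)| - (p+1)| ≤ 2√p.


Affine points = {(2, 3), (2, 14), (3, 5), (3, 12), (4, 5), (4, 12), (5, 7), (5, 10), (6, 1), (6, 16), (8, 6), (8, 11), (10, 5), (10, 12), (11, 8), (11, 9), (12, 4), (12, 13), (16, 3), (16, 14)}; affine count = 20; |E(F_17)| = 21.

Discriminant check: Δ ∝ 4a³ + 27b² = 4·14³ + 27·7² = 4·2744 + 27·49 ≡ 8 (mod 17). Nonzero ⇒ E is nonsingular.
For each x ∈ F_17, compute rhs = x³ + 14·x + 7 mod 17, then count y ∈ F_17 with y² ≡ rhs.
  x = 0: rhs = 7, matching y values: none (0 points).
  x = 1: rhs = 5, matching y values: none (0 points).
  x = 2: rhs = 9, matching y values: 3, 14 (2 points).
  x = 3: rhs = 8, matching y values: 5, 12 (2 points).
  x = 4: rhs = 8, matching y values: 5, 12 (2 points).
  x = 5: rhs = 15, matching y values: 7, 10 (2 points).
  x = 6: rhs = 1, matching y values: 1, 16 (2 points).
  x = 7: rhs = 6, matching y values: none (0 points).
  x = 8: rhs = 2, matching y values: 6, 11 (2 points).
  x = 9: rhs = 12, matching y values: none (0 points).
  x = 10: rhs = 8, matching y values: 5, 12 (2 points).
  x = 11: rhs = 13, matching y values: 8, 9 (2 points).
  x = 12: rhs = 16, matching y values: 4, 13 (2 points).
  x = 13: rhs = 6, matching y values: none (0 points).
  x = 14: rhs = 6, matching y values: none (0 points).
  x = 15: rhs = 5, matching y values: none (0 points).
  x = 16: rhs = 9, matching y values: 3, 14 (2 points).
Total affine count: 20.
Full point count |E(F_17)| = 20 + 1 = 21.
Hasse bound: |21 − (17+1)| = |3| = 3 ≤ 2√17 ≈ 8.2462 ✓.


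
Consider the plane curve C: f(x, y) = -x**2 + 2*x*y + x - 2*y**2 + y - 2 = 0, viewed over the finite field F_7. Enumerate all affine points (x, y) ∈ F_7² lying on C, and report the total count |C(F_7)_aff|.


Affine F_7-points: {(1, 6), (2, 3), (4, 0), (4, 1), (5, 3), (5, 6), (6, 1), (6, 2)}; count = 8.

For each of the 49 pairs (x, y) ∈ F_7², evaluate f(x, y) mod 7. Record the zeros.
  x = 0: [0↦5, 1↦4, 2↦6, 3↦4, 4↦5, 5↦2, 6↦2]  zeros at y ∈ ∅
  x = 1: [0↦5, 1↦6, 2↦3, 3↦3, 4↦6, 5↦5, 6↦0]  zeros at y ∈ {6}
  x = 2: [0↦3, 1↦6, 2↦5, 3↦0, 4↦5, 5↦6, 6↦3]  zeros at y ∈ {3}
  x = 3: [0↦6, 1↦4, 2↦5, 3↦2, 4↦2, 5↦5, 6↦4]  zeros at y ∈ ∅
  x = 4: [0↦0, 1↦0, 2↦3, 3↦2, 4↦4, 5↦2, 6↦3]  zeros at y ∈ {0, 1}
  x = 5: [0↦6, 1↦1, 2↦6, 3↦0, 4↦4, 5↦4, 6↦0]  zeros at y ∈ {3, 6}
  x = 6: [0↦3, 1↦0, 2↦0, 3↦3, 4↦2, 5↦4, 6↦2]  zeros at y ∈ {1, 2}
Collecting zeros: affine points = {(1, 6), (2, 3), (4, 0), (4, 1), (5, 3), (5, 6), (6, 1), (6, 2)}.
Total count |C(F_7)_aff| = 8.


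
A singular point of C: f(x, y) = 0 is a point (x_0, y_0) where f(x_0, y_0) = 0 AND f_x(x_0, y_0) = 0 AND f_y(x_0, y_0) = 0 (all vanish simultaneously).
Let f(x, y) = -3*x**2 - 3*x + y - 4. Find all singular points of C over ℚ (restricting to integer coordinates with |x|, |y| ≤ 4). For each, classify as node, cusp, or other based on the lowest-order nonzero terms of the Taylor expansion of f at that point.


No singular points in the scanned grid; C is smooth there.

Compute partial derivatives:
  f_x = -6*x - 3.
  f_y = 1.
f_y = 1 is a nonzero constant, so f_y never vanishes: no point (x, y) can satisfy f = f_x = f_y = 0. In particular no (x, y) ∈ {−4, ..., 4}² is singular; the curve is smooth.


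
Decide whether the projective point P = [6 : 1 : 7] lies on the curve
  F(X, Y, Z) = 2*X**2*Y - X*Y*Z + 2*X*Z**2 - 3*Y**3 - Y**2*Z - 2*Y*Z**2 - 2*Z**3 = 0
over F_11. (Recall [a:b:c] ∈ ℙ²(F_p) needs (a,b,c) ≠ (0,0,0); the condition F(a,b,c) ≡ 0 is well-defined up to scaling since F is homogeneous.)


F(6,1,7) ≡ 0 (mod 11); P is on the curve.

Evaluate F(6, 1, 7) term-by-term (mod 11).
  2*X**2*Y ↦ 2·36·1·1 = 72
  -X*Y*Z ↦ -1·6·1·7 = -42
  2*X*Z**2 ↦ 2·6·1·49 = 588
  -3*Y**3 ↦ -3·1·1·1 = -3
  -Y**2*Z ↦ -1·1·1·7 = -7
  -2*Y*Z**2 ↦ -2·1·1·49 = -98
  -2*Z**3 ↦ -2·1·1·343 = -686
Sum: F(6, 1, 7) = (72) + (-42) + (588) + (-3) + (-7) + (-98) + (-686) = -176.
Reducing mod 11: -176 ≡ 0 (mod 11).
Since F(a, b, c) ≡ 0 (mod 11), P lies on the curve.


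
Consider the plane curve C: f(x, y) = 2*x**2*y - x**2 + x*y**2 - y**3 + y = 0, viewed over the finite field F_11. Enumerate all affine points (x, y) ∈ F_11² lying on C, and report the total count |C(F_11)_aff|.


Affine F_11-points: {(0, 0), (0, 1), (0, 10), (2, 4), (3, 2), (4, 6), (4, 10), (5, 9), (8, 8), (9, 3), (9, 8), (9, 9), (10, 1)}; count = 13.

For each of the 121 pairs (x, y) ∈ F_11², evaluate f(x, y) mod 11. Record the zeros.
  x = 0: [0↦0, 1↦0, 2↦5, 3↦9, 4↦6, 5↦1, 6↦10, 7↦5, 8↦2, 9↦6, 10↦0]  zeros at y ∈ {0, 1, 10}
  x = 1: [0↦10, 1↦2, 2↦1, 3↦1, 4↦7, 5↦2, 6↦2, 7↦1, 8↦4, 9↦5, 10↦9]  zeros at y ∈ ∅
  x = 2: [0↦7, 1↦6, 2↦3, 3↦3, 4↦0, 5↦10, 6↦5, 7↦1, 8↦3, 9↦5, 10↦1]  zeros at y ∈ {4}
  x = 3: [0↦2, 1↦1, 2↦0, 3↦4, 4↦7, 5↦3, 6↦8, 7↦5, 8↦10, 9↦6, 10↦9]  zeros at y ∈ {2}
  x = 4: [0↦6, 1↦9, 2↦3, 3↦4, 4↦6, 5↦3, 6↦0, 7↦2, 8↦3, 9↦8, 10↦0]  zeros at y ∈ {6, 10}
  x = 5: [0↦8, 1↦8, 2↦1, 3↦3, 4↦8, 5↦10, 6↦3, 7↦3, 8↦4, 9↦0, 10↦7]  zeros at y ∈ {9}
  x = 6: [0↦8, 1↦9, 2↦5, 3↦1, 4↦2, 5↦2, 6↦6, 7↦8, 8↦2, 9↦4, 10↦8]  zeros at y ∈ ∅
  x = 7: [0↦6, 1↦1, 2↦4, 3↦9, 4↦10, 5↦1, 6↦9, 7↦6, 8↦8, 9↦9, 10↦3]  zeros at y ∈ ∅
  x = 8: [0↦2, 1↦6, 2↦9, 3↦5, 4↦10, 5↦7, 6↦1, 7↦8, 8↦0, 9↦4, 10↦3]  zeros at y ∈ {8}
  x = 9: [0↦7, 1↦2, 2↦9, 3↦0, 4↦2, 5↦9, 6↦4, 7↦3, 8↦0, 9↦0, 10↦8]  zeros at y ∈ {3, 8, 9}
  x = 10: [0↦10, 1↦0, 2↦4, 3↦5, 4↦8, 5↦7, 6↦7, 7↦2, 8↦8, 9↦8, 10↦7]  zeros at y ∈ {1}
Collecting zeros: affine points = {(0, 0), (0, 1), (0, 10), (2, 4), (3, 2), (4, 6), (4, 10), (5, 9), (8, 8), (9, 3), (9, 8), (9, 9), (10, 1)}.
Total count |C(F_11)_aff| = 13.


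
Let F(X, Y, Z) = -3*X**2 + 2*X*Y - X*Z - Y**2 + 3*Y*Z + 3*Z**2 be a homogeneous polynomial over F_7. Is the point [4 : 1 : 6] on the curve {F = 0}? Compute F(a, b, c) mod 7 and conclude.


F(4,1,6) ≡ 5 (mod 7); P is NOT on the curve.

Evaluate F(4, 1, 6) term-by-term (mod 7).
  -3*X**2 ↦ -3·16·1·1 = -48
  2*X*Y ↦ 2·4·1·1 = 8
  -X*Z ↦ -1·4·1·6 = -24
  -Y**2 ↦ -1·1·1·1 = -1
  3*Y*Z ↦ 3·1·1·6 = 18
  3*Z**2 ↦ 3·1·1·36 = 108
Sum: F(4, 1, 6) = (-48) + (8) + (-24) + (-1) + (18) + (108) = 61.
Reducing mod 7: 61 ≡ 5 (mod 7).
Since F(a, b, c) ≡ 5 ≠ 0 (mod 7), P does NOT lie on the curve.


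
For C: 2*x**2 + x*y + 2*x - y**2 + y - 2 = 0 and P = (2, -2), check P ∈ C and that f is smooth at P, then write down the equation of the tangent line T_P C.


Tangent line at P: 8*x + 7*y - 2 = 0.

Step 1: f(2, -2) = 0, so P lies on C.
Step 2: partial derivatives
  f_x(x, y) = 4*x + y + 2, f_y(x, y) = x - 2*y + 1.
  f_x(P) = 8, f_y(P) = 7 (gradient nonzero, so P is smooth).
Step 3: tangent line at P: 8·(x − 2) + 7·(y − -2) = 0.
Expanding: 8*x + 7*y - 2 = 0.


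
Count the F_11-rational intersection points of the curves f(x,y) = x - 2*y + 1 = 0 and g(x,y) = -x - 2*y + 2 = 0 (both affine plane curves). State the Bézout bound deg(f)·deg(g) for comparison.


Common zeros: {(6, 9)}; count = 1; Bézout bound = 1.

deg(f) = 1, deg(g) = 1, so Bézout bound = 1.
Scan x ∈ F_11. For each x, list the y ∈ F_11 with f(x, y) ≡ 0 and those with g(x, y) ≡ 0 (mod 11); the common zeros in that column are the intersection.
  x = 0: f ≡ 0 at y ∈ {6}; g ≡ 0 at y ∈ {1}; common: ∅.
  x = 1: f ≡ 0 at y ∈ {1}; g ≡ 0 at y ∈ {6}; common: ∅.
  x = 2: f ≡ 0 at y ∈ {7}; g ≡ 0 at y ∈ {0}; common: ∅.
  x = 3: f ≡ 0 at y ∈ {2}; g ≡ 0 at y ∈ {5}; common: ∅.
  x = 4: f ≡ 0 at y ∈ {8}; g ≡ 0 at y ∈ {10}; common: ∅.
  x = 5: f ≡ 0 at y ∈ {3}; g ≡ 0 at y ∈ {4}; common: ∅.
  x = 6: f ≡ 0 at y ∈ {9}; g ≡ 0 at y ∈ {9}; common: {9}.
  x = 7: f ≡ 0 at y ∈ {4}; g ≡ 0 at y ∈ {3}; common: ∅.
  x = 8: f ≡ 0 at y ∈ {10}; g ≡ 0 at y ∈ {8}; common: ∅.
  x = 9: f ≡ 0 at y ∈ {5}; g ≡ 0 at y ∈ {2}; common: ∅.
  x = 10: f ≡ 0 at y ∈ {0}; g ≡ 0 at y ∈ {7}; common: ∅.
Collecting: common zeros = {(6, 9)}, so the count is 1.
Comparison with the Bézout bound: 1 ≤ 1 = deg(f)·deg(g), as expected for curves with no common component (the bound is attained).


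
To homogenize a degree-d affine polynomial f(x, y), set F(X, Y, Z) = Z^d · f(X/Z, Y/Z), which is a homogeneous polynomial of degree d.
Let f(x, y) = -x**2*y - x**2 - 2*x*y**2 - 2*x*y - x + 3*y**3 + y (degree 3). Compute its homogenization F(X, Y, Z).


F(X, Y, Z) = -X**2*Y - X**2*Z - 2*X*Y**2 - 2*X*Y*Z - X*Z**2 + 3*Y**3 + Y*Z**2

deg(f) = 3.
Substitute x = X/Z, y = Y/Z into f, then multiply by Z^3.
  monomial -1·x^2·y^1 ↦ -1·X^2·Y^1·Z^0.
  monomial -1·x^2·y^0 ↦ -1·X^2·Y^0·Z^1.
  monomial -2·x^1·y^2 ↦ -2·X^1·Y^2·Z^0.
  monomial -2·x^1·y^1 ↦ -2·X^1·Y^1·Z^1.
  monomial -1·x^1·y^0 ↦ -1·X^1·Y^0·Z^2.
  monomial 3·x^0·y^3 ↦ 3·X^0·Y^3·Z^0.
  monomial 1·x^0·y^1 ↦ 1·X^0·Y^1·Z^2.
Collecting: F(X, Y, Z) = -X**2*Y - X**2*Z - 2*X*Y**2 - 2*X*Y*Z - X*Z**2 + 3*Y**3 + Y*Z**2.


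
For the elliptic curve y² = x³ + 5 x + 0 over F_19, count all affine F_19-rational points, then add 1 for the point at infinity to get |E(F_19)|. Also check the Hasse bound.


Affine points = {(0, 0), (1, 5), (1, 14), (3, 2), (3, 17), (5, 6), (5, 13), (7, 6), (7, 13), (8, 1), (8, 18), (10, 9), (10, 10), (13, 1), (13, 18), (15, 7), (15, 12), (17, 1), (17, 18)}; affine count = 19; |E(F_19)| = 20.

Discriminant check: Δ ∝ 4a³ + 27b² = 4·5³ + 27·0² = 4·125 + 27·0 ≡ 6 (mod 19). Nonzero ⇒ E is nonsingular.
For each x ∈ F_19, compute rhs = x³ + 5·x + 0 mod 19, then count y ∈ F_19 with y² ≡ rhs.
  x = 0: rhs = 0, matching y values: 0 (1 points).
  x = 1: rhs = 6, matching y values: 5, 14 (2 points).
  x = 2: rhs = 18, matching y values: none (0 points).
  x = 3: rhs = 4, matching y values: 2, 17 (2 points).
  x = 4: rhs = 8, matching y values: none (0 points).
  x = 5: rhs = 17, matching y values: 6, 13 (2 points).
  x = 6: rhs = 18, matching y values: none (0 points).
  x = 7: rhs = 17, matching y values: 6, 13 (2 points).
  x = 8: rhs = 1, matching y values: 1, 18 (2 points).
  x = 9: rhs = 14, matching y values: none (0 points).
  x = 10: rhs = 5, matching y values: 9, 10 (2 points).
  x = 11: rhs = 18, matching y values: none (0 points).
  x = 12: rhs = 2, matching y values: none (0 points).
  x = 13: rhs = 1, matching y values: 1, 18 (2 points).
  x = 14: rhs = 2, matching y values: none (0 points).
  x = 15: rhs = 11, matching y values: 7, 12 (2 points).
  x = 16: rhs = 15, matching y values: none (0 points).
  x = 17: rhs = 1, matching y values: 1, 18 (2 points).
  x = 18: rhs = 13, matching y values: none (0 points).
Total affine count: 19.
Full point count |E(F_19)| = 19 + 1 = 20.
Hasse bound: |20 − (19+1)| = |0| = 0 ≤ 2√19 ≈ 8.7178 ✓.


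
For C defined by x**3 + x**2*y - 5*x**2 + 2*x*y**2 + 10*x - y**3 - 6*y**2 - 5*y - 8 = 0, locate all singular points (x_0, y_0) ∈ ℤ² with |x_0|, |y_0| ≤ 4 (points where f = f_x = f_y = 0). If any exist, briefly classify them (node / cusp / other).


Singular points: {(2, -1)}; classification: cusp.

Compute partial derivatives:
  f_x = 3*x**2 + 2*x*y - 10*x + 2*y**2 + 10.
  f_y = x**2 + 4*x*y - 3*y**2 - 12*y - 5.
Scan x_0 ∈ {−4, ..., 4}. For each x_0, f_y(x_0, y) is a polynomial in y; find its integer roots y ∈ {−4, ..., 4}, then test f_x and f at those candidates.
  x = -4: f_y(-4, y) = -3*y**2 - 28*y + 11; no integer root y with |y| ≤ 4.
  x = -3: f_y(-3, y) = -3*y**2 - 24*y + 4; no integer root y with |y| ≤ 4.
  x = -2: f_y(-2, y) = -3*y**2 - 20*y - 1; no integer root y with |y| ≤ 4.
  x = -1: f_y(-1, y) = -3*y**2 - 16*y - 4; no integer root y with |y| ≤ 4.
  x = 0: f_y(0, y) = -3*y**2 - 12*y - 5; no integer root y with |y| ≤ 4.
  x = 1: f_y(1, y) = -3*y**2 - 8*y - 4; vanishes at y ∈ {-2}. (1, -2): f_x = 7 ≠ 0.
  x = 2: f_y(2, y) = -3*y**2 - 4*y - 1; vanishes at y ∈ {-1}. (2, -1): f_x = 0, f = 0 — SINGULAR.
  x = 3: f_y(3, y) = 4 - 3*y**2; no integer root y with |y| ≤ 4.
  x = 4: f_y(4, y) = -3*y**2 + 4*y + 11; no integer root y with |y| ≤ 4.
Only singular point on the grid: (2, -1).
Classify: substitute x = 2 + u, y = -1 + v and expand: f = u**3 + u**2*v + 2*u*v**2 - v**3 + v**2.
No constant or linear terms (consistent with a singular point). Quadratic part: v**2. Cubic part: u**3 + u**2*v + 2*u*v**2 - v**3.
The quadratic part v**2 is a perfect square, so there is a single (double) tangent line v = 0, i.e. y = -1. Restricting the cubic part to that line (v = 0) leaves u**3 ≠ 0, so f is not divisible by v and the branch is v² ≈ -u**3 to lowest order — this is a cusp.
Classification: cusp.


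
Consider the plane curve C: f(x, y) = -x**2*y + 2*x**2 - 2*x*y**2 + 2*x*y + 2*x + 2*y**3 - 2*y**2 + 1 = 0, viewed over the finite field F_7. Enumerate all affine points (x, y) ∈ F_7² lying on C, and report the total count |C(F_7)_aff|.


Affine F_7-points: {(1, 2), (5, 4), (6, 1)}; count = 3.

For each of the 49 pairs (x, y) ∈ F_7², evaluate f(x, y) mod 7. Record the zeros.
  x = 0: [0↦1, 1↦1, 2↦2, 3↦2, 4↦6, 5↦5, 6↦4]  zeros at y ∈ ∅
  x = 1: [0↦5, 1↦4, 2↦0, 3↦5, 4↦3, 5↦6, 6↦5]  zeros at y ∈ {2}
  x = 2: [0↦6, 1↦2, 2↦5, 3↦6, 4↦3, 5↦1, 6↦5]  zeros at y ∈ ∅
  x = 3: [0↦4, 1↦2, 2↦3, 3↦5, 4↦6, 5↦4, 6↦4]  zeros at y ∈ ∅
  x = 4: [0↦6, 1↦4, 2↦1, 3↦2, 4↦5, 5↦1, 6↦2]  zeros at y ∈ ∅
  x = 5: [0↦5, 1↦1, 2↦6, 3↦4, 4↦0, 5↦6, 6↦6]  zeros at y ∈ {4}
  x = 6: [0↦1, 1↦0, 2↦4, 3↦4, 4↦5, 5↦5, 6↦2]  zeros at y ∈ {1}
Collecting zeros: affine points = {(1, 2), (5, 4), (6, 1)}.
Total count |C(F_7)_aff| = 3.


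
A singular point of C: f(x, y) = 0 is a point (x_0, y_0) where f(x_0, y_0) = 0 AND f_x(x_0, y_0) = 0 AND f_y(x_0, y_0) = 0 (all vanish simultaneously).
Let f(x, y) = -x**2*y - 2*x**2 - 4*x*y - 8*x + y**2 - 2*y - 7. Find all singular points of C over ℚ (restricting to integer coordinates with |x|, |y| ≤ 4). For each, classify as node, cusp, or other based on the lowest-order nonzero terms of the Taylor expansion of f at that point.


Singular points: {(-2, -1)}; classification: node.

Compute partial derivatives:
  f_x = -2*x*y - 4*x - 4*y - 8.
  f_y = -x**2 - 4*x + 2*y - 2.
Scan x_0 ∈ {−4, ..., 4}. For each x_0, f_y(x_0, y) is a polynomial in y; find its integer roots y ∈ {−4, ..., 4}, then test f_x and f at those candidates.
  x = -4: f_y(-4, y) = 2*y - 2; vanishes at y ∈ {1}. (-4, 1): f_x = 12 ≠ 0.
  x = -3: f_y(-3, y) = 2*y + 1; no integer root y with |y| ≤ 4.
  x = -2: f_y(-2, y) = 2*y + 2; vanishes at y ∈ {-1}. (-2, -1): f_x = 0, f = 0 — SINGULAR.
  x = -1: f_y(-1, y) = 2*y + 1; no integer root y with |y| ≤ 4.
  x = 0: f_y(0, y) = 2*y - 2; vanishes at y ∈ {1}. (0, 1): f_x = -12 ≠ 0.
  x = 1: f_y(1, y) = 2*y - 7; no integer root y with |y| ≤ 4.
  x = 2: f_y(2, y) = 2*y - 14; no integer root y with |y| ≤ 4.
  x = 3: f_y(3, y) = 2*y - 23; no integer root y with |y| ≤ 4.
  x = 4: f_y(4, y) = 2*y - 34; no integer root y with |y| ≤ 4.
Only singular point on the grid: (-2, -1).
Classify: substitute x = -2 + u, y = -1 + v and expand: f = -u**2*v - u**2 + v**2.
No constant or linear terms (consistent with a singular point). Quadratic part: -u**2 + v**2. Cubic part: -u**2*v.
The quadratic part v**2 - u**2 = (v − u)(v + u) splits into two distinct linear factors, so there are two distinct tangent lines y − -1 = ±(x − -2) — this is a node (ordinary double point).
Classification: node.


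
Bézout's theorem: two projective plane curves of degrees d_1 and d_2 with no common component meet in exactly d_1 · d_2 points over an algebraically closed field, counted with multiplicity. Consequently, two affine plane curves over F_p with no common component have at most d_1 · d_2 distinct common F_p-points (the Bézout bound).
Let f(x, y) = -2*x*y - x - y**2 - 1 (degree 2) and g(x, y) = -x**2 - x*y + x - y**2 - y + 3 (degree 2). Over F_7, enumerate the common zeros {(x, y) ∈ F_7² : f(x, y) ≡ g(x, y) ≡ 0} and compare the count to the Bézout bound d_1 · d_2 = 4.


Common zeros: ∅; count = 0; Bézout bound = 4.

deg(f) = 2, deg(g) = 2, so Bézout bound = 4.
Scan x ∈ F_7. For each x, list the y ∈ F_7 with f(x, y) ≡ 0 and those with g(x, y) ≡ 0 (mod 7); the common zeros in that column are the intersection.
  x = 0: f ≡ 0 at y ∈ ∅; g ≡ 0 at y ∈ ∅; common: ∅.
  x = 1: f ≡ 0 at y ∈ ∅; g ≡ 0 at y ∈ {1, 4}; common: ∅.
  x = 2: f ≡ 0 at y ∈ {4, 6}; g ≡ 0 at y ∈ ∅; common: ∅.
  x = 3: f ≡ 0 at y ∈ ∅; g ≡ 0 at y ∈ {4, 6}; common: ∅.
  x = 4: f ≡ 0 at y ∈ {1, 5}; g ≡ 0 at y ∈ ∅; common: ∅.
  x = 5: f ≡ 0 at y ∈ ∅; g ≡ 0 at y ∈ ∅; common: ∅.
  x = 6: f ≡ 0 at y ∈ {0, 2}; g ≡ 0 at y ∈ {1, 6}; common: ∅.
Collecting: common zeros = ∅, so the count is 0.
Comparison with the Bézout bound: 0 ≤ 4 = deg(f)·deg(g), as expected for curves with no common component (the affine F_7-count falls short of the bound because intersections may lie at infinity, over extension fields, or carry multiplicity).


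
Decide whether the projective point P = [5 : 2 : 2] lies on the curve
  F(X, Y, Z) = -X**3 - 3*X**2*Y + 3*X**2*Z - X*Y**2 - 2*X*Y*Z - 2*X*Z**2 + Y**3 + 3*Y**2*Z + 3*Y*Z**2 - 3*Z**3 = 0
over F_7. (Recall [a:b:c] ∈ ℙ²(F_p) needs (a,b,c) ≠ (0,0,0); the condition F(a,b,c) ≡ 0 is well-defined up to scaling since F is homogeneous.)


F(5,2,2) ≡ 3 (mod 7); P is NOT on the curve.

Evaluate F(5, 2, 2) term-by-term (mod 7).
  -X**3 ↦ -1·125·1·1 = -125
  -3*X**2*Y ↦ -3·25·2·1 = -150
  3*X**2*Z ↦ 3·25·1·2 = 150
  -X*Y**2 ↦ -1·5·4·1 = -20
  -2*X*Y*Z ↦ -2·5·2·2 = -40
  -2*X*Z**2 ↦ -2·5·1·4 = -40
  Y**3 ↦ 1·1·8·1 = 8
  3*Y**2*Z ↦ 3·1·4·2 = 24
  3*Y*Z**2 ↦ 3·1·2·4 = 24
  -3*Z**3 ↦ -3·1·1·8 = -24
Sum: F(5, 2, 2) = (-125) + (-150) + (150) + (-20) + (-40) + (-40) + (8) + (24) + (24) + (-24) = -193.
Reducing mod 7: -193 ≡ 3 (mod 7).
Since F(a, b, c) ≡ 3 ≠ 0 (mod 7), P does NOT lie on the curve.


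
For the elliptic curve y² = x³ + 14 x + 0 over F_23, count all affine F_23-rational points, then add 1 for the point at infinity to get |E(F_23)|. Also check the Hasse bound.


Affine points = {(0, 0), (2, 6), (2, 17), (3, 0), (6, 1), (6, 22), (7, 2), (7, 21), (8, 7), (8, 16), (9, 2), (9, 21), (10, 6), (10, 17), (11, 6), (11, 17), (18, 9), (18, 14), (19, 8), (19, 15), (20, 0), (22, 10), (22, 13)}; affine count = 23; |E(F_23)| = 24.

Discriminant check: Δ ∝ 4a³ + 27b² = 4·14³ + 27·0² = 4·2744 + 27·0 ≡ 5 (mod 23). Nonzero ⇒ E is nonsingular.
For each x ∈ F_23, compute rhs = x³ + 14·x + 0 mod 23, then count y ∈ F_23 with y² ≡ rhs.
  x = 0: rhs = 0, matching y values: 0 (1 points).
  x = 1: rhs = 15, matching y values: none (0 points).
  x = 2: rhs = 13, matching y values: 6, 17 (2 points).
  x = 3: rhs = 0, matching y values: 0 (1 points).
  x = 4: rhs = 5, matching y values: none (0 points).
  x = 5: rhs = 11, matching y values: none (0 points).
  x = 6: rhs = 1, matching y values: 1, 22 (2 points).
  x = 7: rhs = 4, matching y values: 2, 21 (2 points).
  x = 8: rhs = 3, matching y values: 7, 16 (2 points).
  x = 9: rhs = 4, matching y values: 2, 21 (2 points).
  x = 10: rhs = 13, matching y values: 6, 17 (2 points).
  x = 11: rhs = 13, matching y values: 6, 17 (2 points).
  x = 12: rhs = 10, matching y values: none (0 points).
  x = 13: rhs = 10, matching y values: none (0 points).
  x = 14: rhs = 19, matching y values: none (0 points).
  x = 15: rhs = 20, matching y values: none (0 points).
  x = 16: rhs = 19, matching y values: none (0 points).
  x = 17: rhs = 22, matching y values: none (0 points).
  x = 18: rhs = 12, matching y values: 9, 14 (2 points).
  x = 19: rhs = 18, matching y values: 8, 15 (2 points).
  x = 20: rhs = 0, matching y values: 0 (1 points).
  x = 21: rhs = 10, matching y values: none (0 points).
  x = 22: rhs = 8, matching y values: 10, 13 (2 points).
Total affine count: 23.
Full point count |E(F_23)| = 23 + 1 = 24.
Hasse bound: |24 − (23+1)| = |0| = 0 ≤ 2√23 ≈ 9.5917 ✓.
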